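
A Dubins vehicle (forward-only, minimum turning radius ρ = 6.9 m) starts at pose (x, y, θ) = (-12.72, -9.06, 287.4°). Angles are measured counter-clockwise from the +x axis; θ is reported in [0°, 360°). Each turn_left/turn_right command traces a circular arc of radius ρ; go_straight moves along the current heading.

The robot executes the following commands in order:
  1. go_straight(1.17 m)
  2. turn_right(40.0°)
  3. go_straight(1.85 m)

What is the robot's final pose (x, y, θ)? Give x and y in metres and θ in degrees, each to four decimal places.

set_pose: (x, y, θ) = (-12.7200, -9.0600, 287.4000°), ρ = 6.9
go_straight(1.17): x += 1.17·cos θ, y += 1.17·sin θ → (-12.3701, -10.1765, 287.4000°)
turn_right(40.0°): centre at ρ to the right, rotate −40.0° → (-12.5842, -14.8915, 247.4000°)
go_straight(1.85): x += 1.85·cos θ, y += 1.85·sin θ → (-13.2952, -16.5994, 247.4000°)

(-13.2952, -16.5994, 247.4000°)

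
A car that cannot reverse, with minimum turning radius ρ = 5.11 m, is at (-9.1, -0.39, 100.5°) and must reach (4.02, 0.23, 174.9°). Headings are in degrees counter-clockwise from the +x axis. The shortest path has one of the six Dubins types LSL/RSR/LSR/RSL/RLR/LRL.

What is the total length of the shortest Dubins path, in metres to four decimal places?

35.2662 m

Let ψ = atan2(Δy, Δx) = atan2(0.62, 13.12) = 2.7056° be the start→goal bearing.
Normalize: d = |goal − start| / ρ = 13.134641/5.11 = 2.570380, α = (θ_start − ψ) mod 360° = 97.7944° = 1.706835 rad, β = (θ_goal − ψ) mod 360° = 172.1944° = 3.005360 rad.
Common terms: sin α = 0.990761, cos α = -0.135619, sin β = 0.135812, cos β = -0.990735, cos(α−β) = 0.268920, d² = 6.606853. Work in radians in the unit-radius frame; every candidate has L = ρ·(t + p + q).
LSL: p² = 2 + d² − 2cos(α−β) + 2d(sin α − sin β) = 12.464102; p = √p² = 3.530453; φ = atan2(cos β − cos α, d + sin α − sin β) = -0.244644 rad; t = (φ − α) mod 2π = 4.331706 rad, q = (β − φ) mod 2π = 3.250004 rad → L = 5.11·(4.331706 + 3.530453 + 3.250004) = 5.11·11.112164 = 56.783157 m
RSR: p² = 2 + d² − 2cos(α−β) + 2d(sin β − sin α) = 3.673924; p = √p² = 1.916748; φ = atan2(cos α − cos β, d − sin α + sin β) = 0.462434 rad; t = (α − φ) mod 2π = 1.244401 rad, q = (φ − β) mod 2π = 3.740260 rad → L = 5.11·(1.244401 + 1.916748 + 3.740260) = 5.11·6.901409 = 35.266199 m
LSR: p² = d² − 2 + 2cos(α−β) + 2d(sin α + sin β) = 10.936132; p = √p² = 3.306982; φ = atan2(−cos α − cos β, d + sin α + sin β) − atan2(−2, p) = 0.839664 rad; t = (φ − α) mod 2π = 5.416014 rad, q = (φ − β) mod 2π = 4.117489 rad → L = 5.11·(5.416014 + 3.306982 + 4.117489) = 5.11·12.840486 = 65.614885 m
RSL: p² = d² − 2 + 2cos(α−β) − 2d(sin α + sin β) = -0.646748 < 0 → infeasible
RLR: c = (6 − d² + 2cos(α−β) + 2d(sin α − sin β))/8 = 0.540759; p = 2π − arccos c = 5.283729 rad; φ = atan2(cos α − cos β, d − sin α + sin β) = 0.462434 rad; t = (α − φ + p/2) mod 2π = 3.886265 rad, q = (α − β − t + p) mod 2π = 0.098939 rad → L = 5.11·(3.886265 + 5.283729 + 0.098939) = 5.11·9.268932 = 47.364244 m
LRL: c = (6 − d² + 2cos(α−β) − 2d(sin α − sin β))/8 = -0.558013; p = 2π − arccos c = 4.120400 rad; φ = atan2(cos β − cos α, d + sin α − sin β) = -0.244644 rad; t = (φ − α + p/2) mod 2π = 0.108721 rad, q = (β − α − t + p) mod 2π = 5.310204 rad → L = 5.11·(0.108721 + 4.120400 + 5.310204) = 5.11·9.539325 = 48.745949 m
Shortest: RSR with L = 35.266199 m ≈ 35.2662 m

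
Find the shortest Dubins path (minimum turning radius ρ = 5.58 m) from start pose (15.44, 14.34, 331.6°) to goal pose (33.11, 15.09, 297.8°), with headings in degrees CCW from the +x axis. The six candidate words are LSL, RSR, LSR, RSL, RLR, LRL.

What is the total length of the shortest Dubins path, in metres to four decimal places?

Let ψ = atan2(Δy, Δx) = atan2(0.75, 17.67) = 2.4305° be the start→goal bearing.
Normalize: d = |goal − start| / ρ = 17.685910/5.58 = 3.169518, α = (θ_start − ψ) mod 360° = 329.1695° = 5.745092 rad, β = (θ_goal − ψ) mod 360° = 295.3695° = 5.155171 rad.
Common terms: sin α = -0.512499, cos α = 0.858688, sin β = -0.903563, cos β = 0.428455, cos(α−β) = 0.830984, d² = 10.045843. Work in radians in the unit-radius frame; every candidate has L = ρ·(t + p + q).
LSL: p² = 2 + d² − 2cos(α−β) + 2d(sin α − sin β) = 12.862842; p = √p² = 3.586480; φ = atan2(cos β − cos α, d + sin α − sin β) = -0.120249 rad; t = (φ − α) mod 2π = 0.417844 rad, q = (β − φ) mod 2π = 5.275420 rad → L = 5.58·(0.417844 + 3.586480 + 5.275420) = 5.58·9.279744 = 51.780974 m
RSR: p² = 2 + d² − 2cos(α−β) + 2d(sin β − sin α) = 7.904907; p = √p² = 2.811567; φ = atan2(cos α − cos β, d − sin α + sin β) = 0.153626 rad; t = (α − φ) mod 2π = 5.591466 rad, q = (φ − β) mod 2π = 1.281640 rad → L = 5.58·(5.591466 + 2.811567 + 1.281640) = 5.58·9.684673 = 54.040477 m
LSR: p² = d² − 2 + 2cos(α−β) + 2d(sin α + sin β) = 0.731342; p = √p² = 0.855185; φ = atan2(−cos α − cos β, d + sin α + sin β) − atan2(−2, p) = 0.533510 rad; t = (φ − α) mod 2π = 1.071603 rad, q = (φ − β) mod 2π = 1.661524 rad → L = 5.58·(1.071603 + 0.855185 + 1.661524) = 5.58·3.588313 = 20.022784 m
RSL: p² = d² − 2 + 2cos(α−β) − 2d(sin α + sin β) = 18.684283; p = √p² = 4.322532; φ = atan2(cos α + cos β, d − sin α − sin β) − atan2(2, p) = -0.159706 rad; t = (α − φ) mod 2π = 5.904799 rad, q = (β − φ) mod 2π = 5.314878 rad → L = 5.58·(5.904799 + 4.322532 + 5.314878) = 5.58·15.542208 = 86.725523 m
RLR: c = (6 − d² + 2cos(α−β) + 2d(sin α − sin β))/8 = 0.011887; p = 2π − arccos c = 4.724276 rad; φ = atan2(cos α − cos β, d − sin α + sin β) = 0.153626 rad; t = (α − φ + p/2) mod 2π = 1.670419 rad, q = (α − β − t + p) mod 2π = 3.643778 rad → L = 5.58·(1.670419 + 4.724276 + 3.643778) = 5.58·10.038473 = 56.014680 m
LRL: c = (6 − d² + 2cos(α−β) − 2d(sin α − sin β))/8 = -0.607855; p = 2π − arccos c = 4.059032 rad; φ = atan2(cos β − cos α, d + sin α − sin β) = -0.120249 rad; t = (φ − α + p/2) mod 2π = 2.447360 rad, q = (β − α − t + p) mod 2π = 1.021751 rad → L = 5.58·(2.447360 + 4.059032 + 1.021751) = 5.58·7.528143 = 42.007039 m
Shortest: LSR with L = 20.022784 m ≈ 20.0228 m

20.0228 m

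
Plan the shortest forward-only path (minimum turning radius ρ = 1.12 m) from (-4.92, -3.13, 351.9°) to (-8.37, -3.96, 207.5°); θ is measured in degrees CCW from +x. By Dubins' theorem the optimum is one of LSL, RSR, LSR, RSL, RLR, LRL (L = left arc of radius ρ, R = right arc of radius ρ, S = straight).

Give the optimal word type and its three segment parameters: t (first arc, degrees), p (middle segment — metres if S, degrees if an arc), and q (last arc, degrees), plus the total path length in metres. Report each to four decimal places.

RSL: t = 208.8749°, p = 1.7871 m, q = 64.4749°, L = 7.1305 m

Let ψ = atan2(Δy, Δx) = atan2(-0.83, -3.45) = -166.4729° be the start→goal bearing.
Normalize: d = |goal − start| / ρ = 3.548436/1.12 = 3.168247, α = (θ_start − ψ) mod 360° = 158.3729° = 2.764128 rad, β = (θ_goal − ψ) mod 360° = 13.9729° = 0.243872 rad.
Common terms: sin α = 0.368565, cos α = -0.929602, sin β = 0.241462, cos β = 0.970410, cos(α−β) = -0.813101, d² = 10.037787. Work in radians in the unit-radius frame; every candidate has L = ρ·(t + p + q).
LSL: p² = 2 + d² − 2cos(α−β) + 2d(sin α − sin β) = 14.469373; p = √p² = 3.803863; φ = atan2(cos β − cos α, d + sin α − sin β) = 0.523016 rad; t = (φ − α) mod 2π = 4.042074 rad, q = (β − φ) mod 2π = 6.004042 rad → L = 1.12·(4.042074 + 3.803863 + 6.004042) = 1.12·13.849978 = 15.511975 m
RSR: p² = 2 + d² − 2cos(α−β) + 2d(sin β − sin α) = 12.858604; p = √p² = 3.585890; φ = atan2(cos α − cos β, d − sin α + sin β) = -0.558433 rad; t = (α − φ) mod 2π = 3.322561 rad, q = (φ − β) mod 2π = 5.480880 rad → L = 1.12·(3.322561 + 3.585890 + 5.480880) = 1.12·12.389330 = 13.876050 m
LSR: p² = d² − 2 + 2cos(α−β) + 2d(sin α + sin β) = 10.277019; p = √p² = 3.205779; φ = atan2(−cos α − cos β, d + sin α + sin β) − atan2(−2, p) = 0.546988 rad; t = (φ − α) mod 2π = 4.066046 rad, q = (φ − β) mod 2π = 0.303116 rad → L = 1.12·(4.066046 + 3.205779 + 0.303116) = 1.12·7.574941 = 8.483933 m
RSL: p² = d² − 2 + 2cos(α−β) − 2d(sin α + sin β) = 2.546152; p = √p² = 1.595667; φ = atan2(cos α + cos β, d − sin α − sin β) − atan2(2, p) = -0.881427 rad; t = (α − φ) mod 2π = 3.645555 rad, q = (β − φ) mod 2π = 1.125300 rad → L = 1.12·(3.645555 + 1.595667 + 1.125300) = 1.12·6.366522 = 7.130505 m
RLR: c = (6 − d² + 2cos(α−β) + 2d(sin α − sin β))/8 = -0.607326; p = 2π − arccos c = 4.059699 rad; φ = atan2(cos α − cos β, d − sin α + sin β) = -0.558433 rad; t = (α − φ + p/2) mod 2π = 5.352411 rad, q = (α − β − t + p) mod 2π = 1.227544 rad → L = 1.12·(5.352411 + 4.059699 + 1.227544) = 1.12·10.639654 = 11.916412 m
LRL: c = (6 − d² + 2cos(α−β) − 2d(sin α − sin β))/8 = -0.808672; p = 2π − arccos c = 3.770499 rad; φ = atan2(cos β − cos α, d + sin α − sin β) = 0.523016 rad; t = (φ − α + p/2) mod 2π = 5.927323 rad, q = (β − α − t + p) mod 2π = 1.606106 rad → L = 1.12·(5.927323 + 3.770499 + 1.606106) = 1.12·11.303927 = 12.660398 m
Shortest: RSL with L = 7.130505 m ≈ 7.1305 m
Convert RSL to answer units (arcs ×180/π): t = 3.645555·180/π = 208.8749°, p = ρ·p = 1.12·1.595667 = 1.7871 m, q = 1.125300·180/π = 64.4749°, L = 7.1305 m.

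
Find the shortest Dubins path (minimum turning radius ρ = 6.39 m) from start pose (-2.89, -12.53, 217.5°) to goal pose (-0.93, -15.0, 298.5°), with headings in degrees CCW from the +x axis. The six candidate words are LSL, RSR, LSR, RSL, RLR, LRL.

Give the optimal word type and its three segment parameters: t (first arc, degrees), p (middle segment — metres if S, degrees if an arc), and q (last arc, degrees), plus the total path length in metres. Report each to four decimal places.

Let ψ = atan2(Δy, Δx) = atan2(-2.47, 1.96) = -51.5672° be the start→goal bearing.
Normalize: d = |goal − start| / ρ = 3.153173/6.39 = 0.493454, α = (θ_start − ψ) mod 360° = 269.0672° = 4.696109 rad, β = (θ_goal − ψ) mod 360° = 350.0672° = 6.109826 rad.
Common terms: sin α = -0.999867, cos α = -0.016279, sin β = -0.172493, cos β = 0.985011, cos(α−β) = 0.156434, d² = 0.243497. Work in radians in the unit-radius frame; every candidate has L = ρ·(t + p + q).
LSL: p² = 2 + d² − 2cos(α−β) + 2d(sin α − sin β) = 1.114085; p = √p² = 1.055502; φ = atan2(cos β − cos α, d + sin α − sin β) = 1.892688 rad; t = (φ − α) mod 2π = 3.479764 rad, q = (β − φ) mod 2π = 4.217138 rad → L = 6.39·(3.479764 + 1.055502 + 4.217138) = 6.39·8.752404 = 55.927863 m
RSR: p² = 2 + d² − 2cos(α−β) + 2d(sin β − sin α) = 2.747171; p = √p² = 1.657459; φ = atan2(cos α − cos β, d − sin α + sin β) = -0.648650 rad; t = (α − φ) mod 2π = 5.344759 rad, q = (φ − β) mod 2π = 5.807895 rad → L = 6.39·(5.344759 + 1.657459 + 5.807895) = 6.39·12.810113 = 81.856624 m
LSR: p² = d² − 2 + 2cos(α−β) + 2d(sin α + sin β) = -2.600646 < 0 → infeasible
RSL: p² = d² − 2 + 2cos(α−β) − 2d(sin α + sin β) = -0.286622 < 0 → infeasible
RLR: c = (6 − d² + 2cos(α−β) + 2d(sin α − sin β))/8 = 0.656604; p = 2π − arccos c = 5.428696 rad; φ = atan2(cos α − cos β, d − sin α + sin β) = -0.648650 rad; t = (α − φ + p/2) mod 2π = 1.775922 rad, q = (α − β − t + p) mod 2π = 2.239057 rad → L = 6.39·(1.775922 + 5.428696 + 2.239057) = 6.39·9.443675 = 60.345082 m
LRL: c = (6 − d² + 2cos(α−β) − 2d(sin α − sin β))/8 = 0.860739; p = 2π − arccos c = 5.749109 rad; φ = atan2(cos β − cos α, d + sin α − sin β) = 1.892688 rad; t = (φ − α + p/2) mod 2π = 0.071134 rad, q = (β − α − t + p) mod 2π = 0.808507 rad → L = 6.39·(0.071134 + 5.749109 + 0.808507) = 6.39·6.628750 = 42.357713 m
Shortest: LRL with L = 42.357713 m ≈ 42.3577 m
Convert LRL to answer units (arcs ×180/π): t = 0.071134·180/π = 4.0757°, p = 5.749109·180/π = 329.3997°, q = 0.808507·180/π = 46.3240°, L = 42.3577 m.

LRL: t = 4.0757°, p = 329.3997°, q = 46.3240°, L = 42.3577 m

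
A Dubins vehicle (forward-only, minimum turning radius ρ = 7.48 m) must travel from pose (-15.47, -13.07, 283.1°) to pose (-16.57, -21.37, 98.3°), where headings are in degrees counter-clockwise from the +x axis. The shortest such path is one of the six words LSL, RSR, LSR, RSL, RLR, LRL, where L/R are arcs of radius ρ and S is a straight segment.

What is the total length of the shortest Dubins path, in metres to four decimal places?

48.9144 m

Let ψ = atan2(Δy, Δx) = atan2(-8.30, -1.10) = -97.5494° be the start→goal bearing.
Normalize: d = |goal − start| / ρ = 8.372574/7.48 = 1.119328, α = (θ_start − ψ) mod 360° = 20.6494° = 0.360400 rad, β = (θ_goal − ψ) mod 360° = 195.8494° = 3.418217 rad.
Common terms: sin α = 0.352649, cos α = 0.935756, sin β = -0.273110, cos β = -0.961983, cos(α−β) = -0.996493, d² = 1.252895. Work in radians in the unit-radius frame; every candidate has L = ρ·(t + p + q).
LSL: p² = 2 + d² − 2cos(α−β) + 2d(sin α − sin β) = 6.646741; p = √p² = 2.578127; φ = atan2(cos β − cos α, d + sin α − sin β) = -0.827278 rad; t = (φ − α) mod 2π = 5.095507 rad, q = (β − φ) mod 2π = 4.245496 rad → L = 7.48·(5.095507 + 2.578127 + 4.245496) = 7.48·11.919129 = 89.155089 m
RSR: p² = 2 + d² − 2cos(α−β) + 2d(sin β − sin α) = 3.845022; p = √p² = 1.960873; φ = atan2(cos α − cos β, d − sin α + sin β) = 1.316351 rad; t = (α − φ) mod 2π = 5.327235 rad, q = (φ − β) mod 2π = 4.181319 rad → L = 7.48·(5.327235 + 1.960873 + 4.181319) = 7.48·11.469426 = 85.791310 m
LSR: p² = d² − 2 + 2cos(α−β) + 2d(sin α + sin β) = -2.562030 < 0 → infeasible
RSL: p² = d² − 2 + 2cos(α−β) − 2d(sin α + sin β) = -2.918150 < 0 → infeasible
RLR: c = (6 − d² + 2cos(α−β) + 2d(sin α − sin β))/8 = 0.519372; p = 2π − arccos c = 5.258505 rad; φ = atan2(cos α − cos β, d − sin α + sin β) = 1.316351 rad; t = (α − φ + p/2) mod 2π = 1.673302 rad, q = (α − β − t + p) mod 2π = 0.527386 rad → L = 7.48·(1.673302 + 5.258505 + 0.527386) = 7.48·7.459194 = 55.794768 m
LRL: c = (6 − d² + 2cos(α−β) − 2d(sin α − sin β))/8 = 0.169157; p = 2π − arccos c = 4.882364 rad; φ = atan2(cos β − cos α, d + sin α − sin β) = -0.827278 rad; t = (φ − α + p/2) mod 2π = 1.253503 rad, q = (β − α − t + p) mod 2π = 0.403492 rad → L = 7.48·(1.253503 + 4.882364 + 0.403492) = 7.48·6.539359 = 48.914405 m
Shortest: LRL with L = 48.914405 m ≈ 48.9144 m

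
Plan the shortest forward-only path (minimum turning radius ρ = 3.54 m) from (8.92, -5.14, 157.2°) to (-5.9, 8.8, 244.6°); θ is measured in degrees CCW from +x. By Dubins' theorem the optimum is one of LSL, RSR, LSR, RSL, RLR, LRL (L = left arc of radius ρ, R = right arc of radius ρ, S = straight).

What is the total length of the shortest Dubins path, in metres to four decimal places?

24.4307 m

Let ψ = atan2(Δy, Δx) = atan2(13.94, -14.82) = 136.7526° be the start→goal bearing.
Normalize: d = |goal − start| / ρ = 20.345909/3.54 = 5.747432, α = (θ_start − ψ) mod 360° = 20.4474° = 0.356875 rad, β = (θ_goal − ψ) mod 360° = 107.8474° = 1.882292 rad.
Common terms: sin α = 0.349347, cos α = 0.936993, sin β = 0.951876, cos β = -0.306483, cos(α−β) = 0.045363, d² = 33.032973. Work in radians in the unit-radius frame; every candidate has L = ρ·(t + p + q).
LSL: p² = 2 + d² − 2cos(α−β) + 2d(sin α − sin β) = 28.016262; p = √p² = 5.293039; φ = atan2(cos β − cos α, d + sin α − sin β) = -0.237143 rad; t = (φ − α) mod 2π = 5.689168 rad, q = (β − φ) mod 2π = 2.119436 rad → L = 3.54·(5.689168 + 5.293039 + 2.119436) = 3.54·13.101642 = 46.379813 m
RSR: p² = 2 + d² − 2cos(α−β) + 2d(sin β − sin α) = 41.868232; p = √p² = 6.470567; φ = atan2(cos α − cos β, d − sin α + sin β) = 0.193377 rad; t = (α − φ) mod 2π = 0.163497 rad, q = (φ − β) mod 2π = 4.594270 rad → L = 3.54·(0.163497 + 6.470567 + 4.594270) = 3.54·11.228334 = 39.748303 m
LSR: p² = d² − 2 + 2cos(α−β) + 2d(sin α + sin β) = 46.081086; p = √p² = 6.788305; φ = atan2(−cos α − cos β, d + sin α + sin β) − atan2(−2, p) = 0.197304 rad; t = (φ − α) mod 2π = 6.123615 rad, q = (φ − β) mod 2π = 4.598197 rad → L = 3.54·(6.123615 + 6.788305 + 4.598197) = 3.54·17.510117 = 61.985814 m
RSL: p² = d² − 2 + 2cos(α−β) − 2d(sin α + sin β) = 16.166311; p = √p² = 4.020735; φ = atan2(cos α + cos β, d − sin α − sin β) − atan2(2, p) = -0.320713 rad; t = (α − φ) mod 2π = 0.677588 rad, q = (β − φ) mod 2π = 2.203006 rad → L = 3.54·(0.677588 + 4.020735 + 2.203006) = 3.54·6.901329 = 24.430704 m
RLR: c = (6 − d² + 2cos(α−β) + 2d(sin α − sin β))/8 = -4.233529, |c| > 1 → infeasible
LRL: c = (6 − d² + 2cos(α−β) − 2d(sin α − sin β))/8 = -2.502033, |c| > 1 → infeasible
Shortest: RSL with L = 24.430704 m ≈ 24.4307 m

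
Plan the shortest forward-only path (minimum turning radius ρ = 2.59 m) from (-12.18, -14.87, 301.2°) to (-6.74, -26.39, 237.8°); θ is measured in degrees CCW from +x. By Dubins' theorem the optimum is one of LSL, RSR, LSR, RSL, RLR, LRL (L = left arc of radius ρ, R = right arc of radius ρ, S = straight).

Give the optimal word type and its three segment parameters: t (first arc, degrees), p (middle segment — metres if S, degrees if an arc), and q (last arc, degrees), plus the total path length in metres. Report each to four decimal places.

Let ψ = atan2(Δy, Δx) = atan2(-11.52, 5.44) = -64.7223° be the start→goal bearing.
Normalize: d = |goal − start| / ρ = 12.739859/2.59 = 4.918864, α = (θ_start − ψ) mod 360° = 5.9223° = 0.103363 rad, β = (θ_goal − ψ) mod 360° = 302.5223° = 5.280010 rad.
Common terms: sin α = 0.103179, cos α = 0.994663, sin β = -0.843182, cos β = 0.537627, cos(α−β) = 0.447759, d² = 24.195227. Work in radians in the unit-radius frame; every candidate has L = ρ·(t + p + q).
LSL: p² = 2 + d² − 2cos(α−β) + 2d(sin α − sin β) = 34.609759; p = √p² = 5.883006; φ = atan2(cos β − cos α, d + sin α − sin β) = -0.077766 rad; t = (φ − α) mod 2π = 6.102056 rad, q = (β − φ) mod 2π = 5.357776 rad → L = 2.59·(6.102056 + 5.883006 + 5.357776) = 2.59·17.342838 = 44.917950 m
RSR: p² = 2 + d² − 2cos(α−β) + 2d(sin β − sin α) = 15.989658; p = √p² = 3.998707; φ = atan2(cos α − cos β, d − sin α + sin β) = 0.114546 rad; t = (α − φ) mod 2π = 6.272002 rad, q = (φ − β) mod 2π = 1.117722 rad → L = 2.59·(6.272002 + 3.998707 + 1.117722) = 2.59·11.388431 = 29.496037 m
LSR: p² = d² − 2 + 2cos(α−β) + 2d(sin α + sin β) = 15.810794; p = √p² = 3.976279; φ = atan2(−cos α − cos β, d + sin α + sin β) − atan2(−2, p) = 0.114578 rad; t = (φ − α) mod 2π = 0.011214 rad, q = (φ − β) mod 2π = 1.117753 rad → L = 2.59·(0.011214 + 3.976279 + 1.117753) = 2.59·5.105246 = 13.222588 m
RSL: p² = d² − 2 + 2cos(α−β) − 2d(sin α + sin β) = 30.370695; p = √p² = 5.510961; φ = atan2(cos α + cos β, d − sin α − sin β) − atan2(2, p) = -0.083696 rad; t = (α − φ) mod 2π = 0.187060 rad, q = (β − φ) mod 2π = 5.363706 rad → L = 2.59·(0.187060 + 5.510961 + 5.363706) = 2.59·11.061727 = 28.649873 m
RLR: c = (6 − d² + 2cos(α−β) + 2d(sin α − sin β))/8 = -0.998707; p = 2π − arccos c = 3.192445 rad; φ = atan2(cos α − cos β, d − sin α + sin β) = 0.114546 rad; t = (α − φ + p/2) mod 2π = 1.585040 rad, q = (α − β − t + p) mod 2π = 2.713944 rad → L = 2.59·(1.585040 + 3.192445 + 2.713944) = 2.59·7.491430 = 19.402803 m
LRL: c = (6 − d² + 2cos(α−β) − 2d(sin α − sin β))/8 = -3.326220, |c| > 1 → infeasible
Shortest: LSR with L = 13.222588 m ≈ 13.2226 m
Convert LSR to answer units (arcs ×180/π): t = 0.011214·180/π = 0.6425°, p = ρ·p = 2.59·3.976279 = 10.2986 m, q = 1.117753·180/π = 64.0425°, L = 13.2226 m.

LSR: t = 0.6425°, p = 10.2986 m, q = 64.0425°, L = 13.2226 m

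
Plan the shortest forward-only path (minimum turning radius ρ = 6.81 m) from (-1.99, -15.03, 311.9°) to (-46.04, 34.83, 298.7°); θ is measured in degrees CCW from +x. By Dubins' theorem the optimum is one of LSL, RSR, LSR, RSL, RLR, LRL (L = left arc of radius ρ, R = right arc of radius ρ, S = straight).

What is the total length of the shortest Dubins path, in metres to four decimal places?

Let ψ = atan2(Δy, Δx) = atan2(49.86, -44.05) = 131.4598° be the start→goal bearing.
Normalize: d = |goal − start| / ρ = 66.531362/6.81 = 9.769657, α = (θ_start − ψ) mod 360° = 180.4402° = 3.149276 rad, β = (θ_goal − ψ) mod 360° = 167.2402° = 2.918893 rad.
Common terms: sin α = -0.007684, cos α = -0.999970, sin β = 0.220863, cos β = -0.975305, cos(α−β) = 0.973579, d² = 95.446191. Work in radians in the unit-radius frame; every candidate has L = ρ·(t + p + q).
LSL: p² = 2 + d² − 2cos(α−β) + 2d(sin α − sin β) = 91.033379; p = √p² = 9.541141; φ = atan2(cos β − cos α, d + sin α − sin β) = 0.002585 rad; t = (φ − α) mod 2π = 3.136494 rad, q = (β − φ) mod 2π = 2.916308 rad → L = 6.81·(3.136494 + 9.541141 + 2.916308) = 6.81·15.593943 = 106.194753 m
RSR: p² = 2 + d² − 2cos(α−β) + 2d(sin β − sin α) = 99.964687; p = √p² = 9.998234; φ = atan2(cos α − cos β, d − sin α + sin β) = -0.002467 rad; t = (α − φ) mod 2π = 3.151743 rad, q = (φ − β) mod 2π = 3.361825 rad → L = 6.81·(3.151743 + 9.998234 + 3.361825) = 6.81·16.511803 = 112.445378 m
LSR: p² = d² − 2 + 2cos(α−β) + 2d(sin α + sin β) = 99.558734; p = √p² = 9.977912; φ = atan2(−cos α − cos β, d + sin α + sin β) − atan2(−2, p) = 0.393165 rad; t = (φ − α) mod 2π = 3.527074 rad, q = (φ − β) mod 2π = 3.757457 rad → L = 6.81·(3.527074 + 9.977912 + 3.757457) = 6.81·17.262444 = 117.557242 m
RSL: p² = d² − 2 + 2cos(α−β) − 2d(sin α + sin β) = 91.227963; p = √p² = 9.551333; φ = atan2(cos α + cos β, d − sin α − sin β) − atan2(2, p) = -0.410237 rad; t = (α − φ) mod 2π = 3.559514 rad, q = (β − φ) mod 2π = 3.329130 rad → L = 6.81·(3.559514 + 9.551333 + 3.329130) = 6.81·16.439977 = 111.956242 m
RLR: c = (6 − d² + 2cos(α−β) + 2d(sin α − sin β))/8 = -11.495586, |c| > 1 → infeasible
LRL: c = (6 − d² + 2cos(α−β) − 2d(sin α − sin β))/8 = -10.379172, |c| > 1 → infeasible
Shortest: LSL with L = 106.194753 m ≈ 106.1948 m

106.1948 m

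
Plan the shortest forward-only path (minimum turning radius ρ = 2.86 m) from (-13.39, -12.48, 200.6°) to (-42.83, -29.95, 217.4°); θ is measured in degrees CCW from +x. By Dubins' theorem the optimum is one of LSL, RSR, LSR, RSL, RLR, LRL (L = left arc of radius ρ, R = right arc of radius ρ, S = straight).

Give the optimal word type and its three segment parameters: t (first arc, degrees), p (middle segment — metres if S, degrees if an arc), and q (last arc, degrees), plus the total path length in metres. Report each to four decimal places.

LSL: t = 10.1275°, p = 33.3980 m, q = 6.6725°, L = 34.2366 m

Let ψ = atan2(Δy, Δx) = atan2(-17.47, -29.44) = -149.3147° be the start→goal bearing.
Normalize: d = |goal − start| / ρ = 34.233237/2.86 = 11.969663, α = (θ_start − ψ) mod 360° = 349.9147° = 6.107163 rad, β = (θ_goal − ψ) mod 360° = 6.7147° = 0.117193 rad.
Common terms: sin α = -0.175115, cos α = 0.984548, sin β = 0.116925, cos β = 0.993141, cos(α−β) = 0.957319, d² = 143.272837. Work in radians in the unit-radius frame; every candidate has L = ρ·(t + p + q).
LSL: p² = 2 + d² − 2cos(α−β) + 2d(sin α − sin β) = 136.366965; p = √p² = 11.677627; φ = atan2(cos β − cos α, d + sin α − sin β) = 0.000736 rad; t = (φ − α) mod 2π = 0.176758 rad, q = (β − φ) mod 2π = 0.116457 rad → L = 2.86·(0.176758 + 11.677627 + 0.116457) = 2.86·11.970842 = 34.236608 m
RSR: p² = 2 + d² − 2cos(α−β) + 2d(sin β − sin α) = 150.349431; p = √p² = 12.261706; φ = atan2(cos α − cos β, d − sin α + sin β) = -0.000701 rad; t = (α − φ) mod 2π = 6.107864 rad, q = (φ − β) mod 2π = 6.165291 rad → L = 2.86·(6.107864 + 12.261706 + 6.165291) = 2.86·24.534861 = 70.169703 m
LSR: p² = d² − 2 + 2cos(α−β) + 2d(sin α + sin β) = 141.794455; p = √p² = 11.907748; φ = atan2(−cos α − cos β, d + sin α + sin β) − atan2(−2, p) = 0.001873 rad; t = (φ − α) mod 2π = 0.177896 rad, q = (φ − β) mod 2π = 6.167866 rad → L = 2.86·(0.177896 + 11.907748 + 6.167866) = 2.86·18.253509 = 52.205035 m
RSL: p² = d² − 2 + 2cos(α−β) − 2d(sin α + sin β) = 144.580498; p = √p² = 12.024163; φ = atan2(cos α + cos β, d − sin α − sin β) − atan2(2, p) = -0.001855 rad; t = (α − φ) mod 2π = 6.109018 rad, q = (β − φ) mod 2π = 0.119048 rad → L = 2.86·(6.109018 + 12.024163 + 0.119048) = 2.86·18.252230 = 52.201377 m
RLR: c = (6 − d² + 2cos(α−β) + 2d(sin α − sin β))/8 = -17.793679, |c| > 1 → infeasible
LRL: c = (6 − d² + 2cos(α−β) − 2d(sin α − sin β))/8 = -16.045871, |c| > 1 → infeasible
Shortest: LSL with L = 34.236608 m ≈ 34.2366 m
Convert LSL to answer units (arcs ×180/π): t = 0.176758·180/π = 10.1275°, p = ρ·p = 2.86·11.677627 = 33.3980 m, q = 0.116457·180/π = 6.6725°, L = 34.2366 m.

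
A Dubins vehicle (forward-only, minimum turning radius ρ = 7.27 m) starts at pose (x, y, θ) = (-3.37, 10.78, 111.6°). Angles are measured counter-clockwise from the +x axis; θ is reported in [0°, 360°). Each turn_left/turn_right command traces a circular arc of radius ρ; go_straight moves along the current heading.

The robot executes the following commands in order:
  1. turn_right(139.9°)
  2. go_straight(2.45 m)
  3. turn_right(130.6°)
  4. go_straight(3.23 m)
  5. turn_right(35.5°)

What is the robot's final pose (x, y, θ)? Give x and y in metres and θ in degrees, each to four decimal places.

set_pose: (x, y, θ) = (-3.3700, 10.7800, 111.6000°), ρ = 7.27
turn_right(139.9°): centre at ρ to the right, rotate −139.9° → (6.8361, 19.8573, -28.3000° ≡ 331.7000°)
go_straight(2.45): x += 2.45·cos θ, y += 2.45·sin θ → (8.9933, 18.6958, 331.7000°)
turn_right(130.6°): centre at ρ to the right, rotate −130.6° → (8.1638, 5.5122, 201.1000°)
go_straight(3.23): x += 3.23·cos θ, y += 3.23·sin θ → (5.1504, 4.3494, 201.1000°)
turn_right(35.5°): centre at ρ to the right, rotate −35.5° → (0.7252, 4.0904, 165.6000°)

(0.7252, 4.0904, 165.6000°)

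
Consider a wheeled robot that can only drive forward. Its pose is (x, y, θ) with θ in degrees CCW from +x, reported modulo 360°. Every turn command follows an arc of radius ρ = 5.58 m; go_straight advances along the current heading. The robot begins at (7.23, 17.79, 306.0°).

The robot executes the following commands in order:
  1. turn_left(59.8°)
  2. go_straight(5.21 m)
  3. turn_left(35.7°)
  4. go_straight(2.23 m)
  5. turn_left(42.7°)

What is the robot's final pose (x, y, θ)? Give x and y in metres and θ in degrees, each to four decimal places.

(24.1492, 22.5101, 84.2000°)

set_pose: (x, y, θ) = (7.2300, 17.7900, 306.0000°), ρ = 5.58
turn_left(59.8°): centre at ρ to the left, rotate +59.8° → (12.3082, 15.5184, 365.8000° ≡ 5.8000°)
go_straight(5.21): x += 5.21·cos θ, y += 5.21·sin θ → (17.4915, 16.0449, 5.8000°)
turn_left(35.7°): centre at ρ to the left, rotate +35.7° → (20.6251, 17.4172, 41.5000°)
go_straight(2.23): x += 2.23·cos θ, y += 2.23·sin θ → (22.2952, 18.8948, 41.5000°)
turn_left(42.7°): centre at ρ to the left, rotate +42.7° → (24.1492, 22.5101, 84.2000°)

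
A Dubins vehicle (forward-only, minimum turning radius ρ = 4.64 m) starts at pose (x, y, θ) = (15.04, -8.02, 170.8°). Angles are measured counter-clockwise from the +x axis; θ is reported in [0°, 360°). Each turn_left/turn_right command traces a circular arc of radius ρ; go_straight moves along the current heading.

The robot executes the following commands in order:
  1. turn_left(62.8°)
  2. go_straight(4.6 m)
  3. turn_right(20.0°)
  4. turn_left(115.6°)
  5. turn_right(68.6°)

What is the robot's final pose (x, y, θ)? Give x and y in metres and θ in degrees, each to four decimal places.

(9.0604, -27.2544, 260.6000°)

set_pose: (x, y, θ) = (15.0400, -8.0200, 170.8000°), ρ = 4.64
turn_left(62.8°): centre at ρ to the left, rotate +62.8° → (10.5634, -9.8468, 233.6000°)
go_straight(4.6): x += 4.6·cos θ, y += 4.6·sin θ → (7.8337, -13.5494, 233.6000°)
turn_right(20.0°): centre at ρ to the right, rotate −20.0° → (6.6667, -14.6607, 213.6000°)
turn_left(115.6°): centre at ρ to the left, rotate +115.6° → (6.8586, -22.5110, 329.2000°)
turn_right(68.6°): centre at ρ to the right, rotate −68.6° → (9.0604, -27.2544, 260.6000°)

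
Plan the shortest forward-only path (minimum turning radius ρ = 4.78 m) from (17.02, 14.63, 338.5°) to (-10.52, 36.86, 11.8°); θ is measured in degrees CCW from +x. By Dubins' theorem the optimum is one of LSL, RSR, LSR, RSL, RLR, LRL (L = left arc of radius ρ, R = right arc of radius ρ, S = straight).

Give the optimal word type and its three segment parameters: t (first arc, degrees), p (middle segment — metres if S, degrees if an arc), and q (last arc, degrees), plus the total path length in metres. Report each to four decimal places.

LSR: t = 194.5091°, p = 29.6987 m, q = 161.2091°, L = 59.3752 m

Let ψ = atan2(Δy, Δx) = atan2(22.23, -27.54) = 141.0899° be the start→goal bearing.
Normalize: d = |goal − start| / ρ = 35.392436/4.78 = 7.404275, α = (θ_start − ψ) mod 360° = 197.4101° = 3.445456 rad, β = (θ_goal − ψ) mod 360° = 230.7101° = 4.026651 rad.
Common terms: sin α = -0.299209, cos α = -0.954188, sin β = -0.773952, cos β = -0.633244, cos(α−β) = 0.835807, d² = 54.823292. Work in radians in the unit-radius frame; every candidate has L = ρ·(t + p + q).
LSL: p² = 2 + d² − 2cos(α−β) + 2d(sin α − sin β) = 62.181930; p = √p² = 7.885552; φ = atan2(cos β − cos α, d + sin α − sin β) = 0.040711 rad; t = (φ − α) mod 2π = 2.878440 rad, q = (β − φ) mod 2π = 3.985940 rad → L = 4.78·(2.878440 + 7.885552 + 3.985940) = 4.78·14.749932 = 70.504675 m
RSR: p² = 2 + d² − 2cos(α−β) + 2d(sin β − sin α) = 48.121424; p = √p² = 6.936961; φ = atan2(cos α − cos β, d − sin α + sin β) = -0.046282 rad; t = (α − φ) mod 2π = 3.491739 rad, q = (φ − β) mod 2π = 2.210252 rad → L = 4.78·(3.491739 + 6.936961 + 2.210252) = 4.78·12.638951 = 60.414188 m
LSR: p² = d² − 2 + 2cos(α−β) + 2d(sin α + sin β) = 38.602947; p = √p² = 6.213127; φ = atan2(−cos α − cos β, d + sin α + sin β) − atan2(−2, p) = 0.557095 rad; t = (φ − α) mod 2π = 3.394824 rad, q = (φ − β) mod 2π = 2.813629 rad → L = 4.78·(3.394824 + 6.213127 + 2.813629) = 4.78·12.421580 = 59.375154 m
RSL: p² = d² − 2 + 2cos(α−β) − 2d(sin α + sin β) = 70.386866; p = √p² = 8.389688; φ = atan2(cos α + cos β, d − sin α − sin β) − atan2(2, p) = -0.419130 rad; t = (α − φ) mod 2π = 3.864587 rad, q = (β − φ) mod 2π = 4.445781 rad → L = 4.78·(3.864587 + 8.389688 + 4.445781) = 4.78·16.700056 = 79.826266 m
RLR: c = (6 − d² + 2cos(α−β) + 2d(sin α − sin β))/8 = -5.015178, |c| > 1 → infeasible
LRL: c = (6 − d² + 2cos(α−β) − 2d(sin α − sin β))/8 = -6.772741, |c| > 1 → infeasible
Shortest: LSR with L = 59.375154 m ≈ 59.3752 m
Convert LSR to answer units (arcs ×180/π): t = 3.394824·180/π = 194.5091°, p = ρ·p = 4.78·6.213127 = 29.6987 m, q = 2.813629·180/π = 161.2091°, L = 59.3752 m.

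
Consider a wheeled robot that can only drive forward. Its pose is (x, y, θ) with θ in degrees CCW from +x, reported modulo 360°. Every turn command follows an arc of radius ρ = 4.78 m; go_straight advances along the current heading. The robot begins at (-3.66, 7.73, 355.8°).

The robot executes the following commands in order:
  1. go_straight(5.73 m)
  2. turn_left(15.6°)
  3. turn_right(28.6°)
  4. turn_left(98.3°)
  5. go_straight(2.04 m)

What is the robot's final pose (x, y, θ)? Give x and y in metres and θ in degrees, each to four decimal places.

(12.1593, 13.1145, 81.1000°)

set_pose: (x, y, θ) = (-3.6600, 7.7300, 355.8000°), ρ = 4.78
go_straight(5.73): x += 5.73·cos θ, y += 5.73·sin θ → (2.0546, 7.3103, 355.8000°)
turn_left(15.6°): centre at ρ to the left, rotate +15.6° → (3.3495, 7.3918, 371.4000° ≡ 11.4000°)
turn_right(28.6°): centre at ρ to the right, rotate −28.6° → (5.7078, 7.2723, -17.2000° ≡ 342.8000°)
turn_left(98.3°): centre at ρ to the left, rotate +98.3° → (11.8437, 11.0991, 441.1000° ≡ 81.1000°)
go_straight(2.04): x += 2.04·cos θ, y += 2.04·sin θ → (12.1593, 13.1145, 81.1000°)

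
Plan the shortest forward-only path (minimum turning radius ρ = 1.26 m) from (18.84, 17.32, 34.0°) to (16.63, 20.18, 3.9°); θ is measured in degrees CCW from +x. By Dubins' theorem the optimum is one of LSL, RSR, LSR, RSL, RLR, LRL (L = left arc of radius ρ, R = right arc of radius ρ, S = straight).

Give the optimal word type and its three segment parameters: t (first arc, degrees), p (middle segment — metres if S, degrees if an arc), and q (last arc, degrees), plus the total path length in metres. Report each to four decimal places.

Let ψ = atan2(Δy, Δx) = atan2(2.86, -2.21) = 127.6942° be the start→goal bearing.
Normalize: d = |goal − start| / ρ = 3.614374/1.26 = 2.868551, α = (θ_start − ψ) mod 360° = 266.3058° = 4.647912 rad, β = (θ_goal − ψ) mod 360° = 236.2058° = 4.122568 rad.
Common terms: sin α = -0.997922, cos α = -0.064432, sin β = -0.831040, cos β = -0.556212, cos(α−β) = 0.865151, d² = 8.228584. Work in radians in the unit-radius frame; every candidate has L = ρ·(t + p + q).
LSL: p² = 2 + d² − 2cos(α−β) + 2d(sin α − sin β) = 7.540864; p = √p² = 2.746063; φ = atan2(cos β − cos α, d + sin α − sin β) = -0.180057 rad; t = (φ − α) mod 2π = 1.455216 rad, q = (β − φ) mod 2π = 4.302625 rad → L = 1.26·(1.455216 + 2.746063 + 4.302625) = 1.26·8.503905 = 10.714920 m
RSR: p² = 2 + d² − 2cos(α−β) + 2d(sin β − sin α) = 9.455699; p = √p² = 3.075012; φ = atan2(cos α − cos β, d − sin α + sin β) = 0.160618 rad; t = (α − φ) mod 2π = 4.487295 rad, q = (φ − β) mod 2π = 2.321235 rad → L = 1.26·(4.487295 + 3.075012 + 2.321235) = 1.26·9.883541 = 12.453262 m
LSR: p² = d² − 2 + 2cos(α−β) + 2d(sin α + sin β) = -2.534057 < 0 → infeasible
RSL: p² = d² − 2 + 2cos(α−β) − 2d(sin α + sin β) = 18.451831; p = √p² = 4.295559; φ = atan2(cos α + cos β, d − sin α − sin β) − atan2(2, p) = -0.567110 rad; t = (α − φ) mod 2π = 5.215022 rad, q = (β − φ) mod 2π = 4.689678 rad → L = 1.26·(5.215022 + 4.295559 + 4.689678) = 1.26·14.200259 = 17.892326 m
RLR: c = (6 − d² + 2cos(α−β) + 2d(sin α − sin β))/8 = -0.181962; p = 2π − arccos c = 4.529407 rad; φ = atan2(cos α − cos β, d − sin α + sin β) = 0.160618 rad; t = (α − φ + p/2) mod 2π = 0.468813 rad, q = (α − β − t + p) mod 2π = 4.585938 rad → L = 1.26·(0.468813 + 4.529407 + 4.585938) = 1.26·9.584159 = 12.076040 m
LRL: c = (6 − d² + 2cos(α−β) − 2d(sin α − sin β))/8 = 0.057392; p = 2π − arccos c = 4.769813 rad; φ = atan2(cos β − cos α, d + sin α − sin β) = -0.180057 rad; t = (φ − α + p/2) mod 2π = 3.840122 rad, q = (β − α − t + p) mod 2π = 0.404346 rad → L = 1.26·(3.840122 + 4.769813 + 0.404346) = 1.26·9.014281 = 11.357994 m
Shortest: LSL with L = 10.714920 m ≈ 10.7149 m
Convert LSL to answer units (arcs ×180/π): t = 1.455216·180/π = 83.3777°, p = ρ·p = 1.26·2.746063 = 3.4600 m, q = 4.302625·180/π = 246.5223°, L = 10.7149 m.

LSL: t = 83.3777°, p = 3.4600 m, q = 246.5223°, L = 10.7149 m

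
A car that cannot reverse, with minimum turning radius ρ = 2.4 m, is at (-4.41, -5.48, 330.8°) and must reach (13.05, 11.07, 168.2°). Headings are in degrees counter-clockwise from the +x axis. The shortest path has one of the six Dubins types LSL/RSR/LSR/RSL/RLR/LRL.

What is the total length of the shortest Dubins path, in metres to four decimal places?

Let ψ = atan2(Δy, Δx) = atan2(16.55, 17.46) = 43.4673° be the start→goal bearing.
Normalize: d = |goal − start| / ρ = 24.057309/2.4 = 10.023879, α = (θ_start − ψ) mod 360° = 287.3327° = 5.014901 rad, β = (θ_goal − ψ) mod 360° = 124.7327° = 2.176996 rad.
Common terms: sin α = -0.954591, cos α = 0.297920, sin β = 0.821819, cos β = -0.569748, cos(α−β) = -0.954240, d² = 100.478142. Work in radians in the unit-radius frame; every candidate has L = ρ·(t + p + q).
LSL: p² = 2 + d² − 2cos(α−β) + 2d(sin α − sin β) = 68.773584; p = √p² = 8.292984; φ = atan2(cos β − cos α, d + sin α − sin β) = -0.104819 rad; t = (φ − α) mod 2π = 1.163465 rad, q = (β − φ) mod 2π = 2.281815 rad → L = 2.4·(1.163465 + 8.292984 + 2.281815) = 2.4·11.738264 = 28.171834 m
RSR: p² = 2 + d² − 2cos(α−β) + 2d(sin β − sin α) = 139.999662; p = √p² = 11.832145; φ = atan2(cos α − cos β, d − sin α + sin β) = 0.073397 rad; t = (α − φ) mod 2π = 4.941504 rad, q = (φ − β) mod 2π = 4.179587 rad → L = 2.4·(4.941504 + 11.832145 + 4.179587) = 2.4·20.953236 = 50.287766 m
LSR: p² = d² − 2 + 2cos(α−β) + 2d(sin α + sin β) = 93.907884; p = √p² = 9.690608; φ = atan2(−cos α − cos β, d + sin α + sin β) − atan2(−2, p) = 0.231003 rad; t = (φ − α) mod 2π = 1.499287 rad, q = (φ − β) mod 2π = 4.337192 rad → L = 2.4·(1.499287 + 9.690608 + 4.337192) = 2.4·15.527087 = 37.265009 m
RSL: p² = d² − 2 + 2cos(α−β) − 2d(sin α + sin β) = 99.231440; p = √p² = 9.961498; φ = atan2(cos α + cos β, d − sin α − sin β) − atan2(2, p) = -0.224896 rad; t = (α − φ) mod 2π = 5.239797 rad, q = (β − φ) mod 2π = 2.401892 rad → L = 2.4·(5.239797 + 9.961498 + 2.401892) = 2.4·17.603187 = 42.247650 m
RLR: c = (6 − d² + 2cos(α−β) + 2d(sin α − sin β))/8 = -16.499958, |c| > 1 → infeasible
LRL: c = (6 − d² + 2cos(α−β) − 2d(sin α − sin β))/8 = -7.596698, |c| > 1 → infeasible
Shortest: LSL with L = 28.171834 m ≈ 28.1718 m

28.1718 m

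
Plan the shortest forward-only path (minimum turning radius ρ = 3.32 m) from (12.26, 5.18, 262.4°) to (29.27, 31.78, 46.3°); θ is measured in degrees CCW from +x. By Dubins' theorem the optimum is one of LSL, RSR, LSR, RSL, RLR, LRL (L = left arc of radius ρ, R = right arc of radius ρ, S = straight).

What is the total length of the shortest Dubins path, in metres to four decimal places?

39.8511 m

Let ψ = atan2(Δy, Δx) = atan2(26.60, 17.01) = 57.4022° be the start→goal bearing.
Normalize: d = |goal − start| / ρ = 31.573725/3.32 = 9.510158, α = (θ_start − ψ) mod 360° = 204.9978° = 3.577887 rad, β = (θ_goal − ψ) mod 360° = 348.8978° = 6.089416 rad.
Common terms: sin α = -0.422584, cos α = -0.906324, sin β = -0.192559, cos β = 0.981285, cos(α−β) = -0.807990, d² = 90.443107. Work in radians in the unit-radius frame; every candidate has L = ρ·(t + p + q).
LSL: p² = 2 + d² − 2cos(α−β) + 2d(sin α − sin β) = 89.683933; p = √p² = 9.470160; φ = atan2(cos β − cos α, d + sin α − sin β) = 0.200666 rad; t = (φ − α) mod 2π = 2.905964 rad, q = (β − φ) mod 2π = 5.888750 rad → L = 3.32·(2.905964 + 9.470160 + 5.888750) = 3.32·18.264874 = 60.639382 m
RSR: p² = 2 + d² − 2cos(α−β) + 2d(sin β − sin α) = 98.434240; p = √p² = 9.921403; φ = atan2(cos α − cos β, d − sin α + sin β) = -0.191423 rad; t = (α − φ) mod 2π = 3.769311 rad, q = (φ − β) mod 2π = 0.002346 rad → L = 3.32·(3.769311 + 9.921403 + 0.002346) = 3.32·13.693060 = 45.460958 m
LSR: p² = d² − 2 + 2cos(α−β) + 2d(sin α + sin β) = 75.126912; p = √p² = 8.667578; φ = atan2(−cos α − cos β, d + sin α + sin β) − atan2(−2, p) = 0.218349 rad; t = (φ − α) mod 2π = 2.923647 rad, q = (φ − β) mod 2π = 0.412118 rad → L = 3.32·(2.923647 + 8.667578 + 0.412118) = 3.32·12.003343 = 39.851097 m
RSL: p² = d² − 2 + 2cos(α−β) − 2d(sin α + sin β) = 98.527342; p = √p² = 9.926094; φ = atan2(cos α + cos β, d − sin α − sin β) − atan2(2, p) = -0.191424 rad; t = (α − φ) mod 2π = 3.769311 rad, q = (β − φ) mod 2π = 6.280840 rad → L = 3.32·(3.769311 + 9.926094 + 6.280840) = 3.32·19.976245 = 66.321133 m
RLR: c = (6 − d² + 2cos(α−β) + 2d(sin α − sin β))/8 = -11.304280, |c| > 1 → infeasible
LRL: c = (6 − d² + 2cos(α−β) − 2d(sin α − sin β))/8 = -10.210492, |c| > 1 → infeasible
Shortest: LSR with L = 39.851097 m ≈ 39.8511 m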